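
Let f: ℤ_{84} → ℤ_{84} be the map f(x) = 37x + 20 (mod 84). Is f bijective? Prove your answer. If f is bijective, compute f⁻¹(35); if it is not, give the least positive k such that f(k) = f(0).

By definition, f is injective when f(x_1) = f(x_2) forces x_1 = x_2.
If f(x_1) = f(x_2), then 37x_1 ≡ 37x_2 (mod 84). Because gcd(37, 84) = 1, we may cancel 37 to get x_1 ≡ x_2 (mod 84).
We now compute 37⁻¹ mod 84 explicitly. Euclid's algorithm: 84 = 2·37 + 10, 37 = 3·10 + 7, 10 = 1·7 + 3, 7 = 2·3 + 1; back-substituting gives 1 = 25·37 − 11·84, so 37⁻¹ ≡ 25 (mod 84).
Then y ↦ 25(y − 20) is a two-sided inverse to f, so every y ∈ ℤ_{84} has a preimage.
Thus f is bijective.
Since f is bijective, we compute f⁻¹(35): solve 37x + 20 ≡ 35 (mod 84), i.e. 37x ≡ 15 (mod 84).
Multiplying by 37⁻¹ = 25 gives x ≡ 25·15 = 375 = 4·84 + 39 ≡ 39 (mod 84).
Check: f(39) = 37·39 + 20 = 1463 = 17·84 + 35 ≡ 35 (mod 84).

39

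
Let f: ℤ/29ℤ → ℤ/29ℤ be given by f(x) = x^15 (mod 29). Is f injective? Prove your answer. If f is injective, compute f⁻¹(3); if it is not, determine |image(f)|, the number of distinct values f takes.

26

Since 29 is prime, the nonzero elements of ℤ/29ℤ form a cyclic group of order 28.
As gcd(15, 28) = 1, raising to the 15th power is a bijection on this group: if a^15 ≡ b^15 then (ab^{−1})^15 = 1, and the only element of order dividing gcd(15, 28) = 1 is 1, so a = b.
With f(0) = 0 this makes f injective on all of ℤ/29ℤ, hence bijective (finite equal-size domain and codomain). In particular f is injective.
Since f is injective, we find the preimage of 3. The inverse of x ↦ x^15 on (ℤ/29ℤ)^× is x ↦ x^15, because 15·15 = 225 = 8·28 + 1 ≡ 1 (mod 28) and x^{28} = 1 for x ≠ 0 (Fermat). So f⁻¹(3) = 3^15 mod 29.
Repeated squaring mod 29: 3^1 ≡ 3, 3^2 ≡ 3² = 9, 3^4 ≡ 9² = 81 ≡ 23, 3^8 ≡ 23² = 529 ≡ 7. Since 15 = 8 + 4 + 2 + 1, 3^15 ≡ 7·23·9·3: 7·23 = 161 ≡ 16, then 16·9 = 144 ≡ 28, then 28·3 = 84 ≡ 26. So 3^15 ≡ 26 (mod 29).
Hence f⁻¹(3) = 26.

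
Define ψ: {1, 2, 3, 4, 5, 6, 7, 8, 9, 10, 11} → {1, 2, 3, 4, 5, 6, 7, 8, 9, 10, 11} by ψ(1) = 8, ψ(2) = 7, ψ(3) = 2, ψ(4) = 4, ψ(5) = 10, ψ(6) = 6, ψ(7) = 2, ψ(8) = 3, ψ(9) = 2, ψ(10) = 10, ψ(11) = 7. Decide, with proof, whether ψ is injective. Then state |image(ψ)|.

ψ(3) = 2 = ψ(7) with 3 ≠ 7, so ψ is not injective.
The image of ψ is {2, 3, 4, 6, 7, 8, 10}, which has 7 elements.

7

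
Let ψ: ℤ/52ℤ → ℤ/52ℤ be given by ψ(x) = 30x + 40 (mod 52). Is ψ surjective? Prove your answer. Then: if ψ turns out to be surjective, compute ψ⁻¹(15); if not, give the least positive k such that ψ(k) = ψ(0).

26

By definition, surjectivity means every element of the codomain has a preimage under ψ.
Since gcd(30, 52) = 2, we have 30x ≡ 0 (mod 2) for all x, so ψ(x) ≡ 0 (mod 2).
But 1 ≢ 0 (mod 2), so 1 ∈ ℤ/52ℤ has no preimage. Hence ψ is not surjective.
Since ψ is not surjective, we find the least positive k with ψ(k) = ψ(0): this means 30k ≡ 0 (mod 52), i.e. 52 ∣ 30k. Since gcd(30, 52) = 2, dividing through by 2 this holds exactly when 26 ∣ 15k, and as gcd(15, 26) = 1, exactly when 26 ∣ k.
The smallest positive such k is 26.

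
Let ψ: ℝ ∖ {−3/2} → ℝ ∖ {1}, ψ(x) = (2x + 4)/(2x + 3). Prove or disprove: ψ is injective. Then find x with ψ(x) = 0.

Suppose ψ(a) = ψ(b). Cross-multiplying: (2a + 4)(2b + 3) = (2b + 4)(2a + 3).
Expanding both sides and cancelling the symmetric terms leaves −2·(a − b) = 0. Since −2 ≠ 0, a = b. Therefore ψ is injective.
Solving ψ(x) = 0: cross-multiplying gives 2x + 4 = 0(2x + 3), which rearranges to 2x = −4, so x = −2.

-2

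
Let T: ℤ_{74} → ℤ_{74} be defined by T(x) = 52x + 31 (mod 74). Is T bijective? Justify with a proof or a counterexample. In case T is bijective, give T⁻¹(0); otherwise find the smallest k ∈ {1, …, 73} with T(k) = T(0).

Recall: T is injective if T(s) = T(t) implies s = t.
We have gcd(52, 74) = 2 > 1. Taking s = 0 and t = 37: T(0) = 31 and T(37) = 52·37 + 31 = 1955 ≡ 31 (mod 74).
So T(0) = T(37) while 0 ≠ 37, so T is not injective, hence not bijective.
Since T is not bijective, we find the least positive k with T(k) = T(0): this means 52k ≡ 0 (mod 74), i.e. 74 ∣ 52k. Since gcd(52, 74) = 2, dividing through by 2 this holds exactly when 37 ∣ 26k, and as gcd(26, 37) = 1, exactly when 37 ∣ k.
The smallest positive such k is 37.

37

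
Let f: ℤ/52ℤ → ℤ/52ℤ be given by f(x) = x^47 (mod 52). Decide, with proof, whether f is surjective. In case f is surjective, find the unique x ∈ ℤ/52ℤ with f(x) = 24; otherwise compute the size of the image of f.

f(0) = 0^47 = 0.
f(26): Repeated squaring mod 52: 26^1 ≡ 26, 26^2 ≡ 26² = 676 ≡ 0, 26^4 ≡ 0² = 0, 26^8 ≡ 0² = 0, 26^16 ≡ 0² = 0, 26^32 ≡ 0² = 0. Since 47 = 32 + 8 + 4 + 2 + 1, 26^47 ≡ 0·0·0·0·26: 0·0 = 0, then 0·0 = 0, then 0·0 = 0, then 0·26 = 0. So 26^47 ≡ 0 (mod 52).
So f(0) = f(26) = 0 while 0 ≠ 26, hence f is not injective.
A non-injective map from the 52-element set ℤ/52ℤ to itself takes at most 51 distinct values, so it cannot be surjective. Hence f is not surjective.
Since f is not surjective, we determine |image(f)|. Computing x^47 mod 52 for each x (by repeated squaring, reducing mod 52 at every step), the values f(0), f(1), …, f(51) are: 0, 1, 20, 35, 36, 21, 24, 15, 44, 29, 4, 19, 12, 13, 40, 7, 48, 49, 8, 11, 28, 5, 16, 43, 32, 25, 0, 27, 20, 9, 36, 47, 24, 41, 44, 3, 4, 45, 12, 39, 40, 33, 48, 23, 8, 37, 28, 31, 16, 17, 32, 51.
The distinct values are {0, 1, 3, 4, 5, 7, 8, 9, 11, 12, 13, 15, 16, 17, 19, 20, 21, 23, 24, 25, 27, 28, 29, 31, 32, 33, 35, 36, 37, 39, 40, 41, 43, 44, 45, 47, 48, 49, 51}; there are 39 of them.

39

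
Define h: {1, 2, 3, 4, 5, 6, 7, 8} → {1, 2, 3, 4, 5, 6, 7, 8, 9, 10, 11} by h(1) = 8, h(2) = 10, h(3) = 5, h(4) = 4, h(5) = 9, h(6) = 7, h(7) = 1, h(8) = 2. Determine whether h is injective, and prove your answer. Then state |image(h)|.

The values h(1), …, h(8) are 8, 10, 5, 4, 9, 7, 1, 2 — all distinct.
So h(u) = h(v) only when u = v, and h is injective.
The image of h is {1, 2, 4, 5, 7, 8, 9, 10}, which has 8 elements.

8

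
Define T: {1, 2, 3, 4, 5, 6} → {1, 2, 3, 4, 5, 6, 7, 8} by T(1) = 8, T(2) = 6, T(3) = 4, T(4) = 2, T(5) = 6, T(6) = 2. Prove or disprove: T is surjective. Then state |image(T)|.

No element maps to 1, so T is not surjective.
The image of T is {2, 4, 6, 8}, which has 4 elements.

4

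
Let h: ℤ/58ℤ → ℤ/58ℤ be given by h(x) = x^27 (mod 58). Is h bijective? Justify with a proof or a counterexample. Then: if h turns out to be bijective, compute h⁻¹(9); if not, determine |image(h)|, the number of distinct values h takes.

13

Computing x^27 mod 58 for each x (by repeated squaring, reducing mod 58 at every step), the values h(0), h(1), …, h(57) are: 0, 1, 44, 39, 22, 35, 34, 25, 40, 13, 32, 37, 46, 9, 56, 31, 20, 41, 50, 55, 16, 47, 4, 53, 52, 7, 48, 43, 28, 29, 30, 15, 10, 51, 6, 5, 54, 11, 42, 3, 8, 17, 38, 27, 2, 49, 12, 21, 26, 45, 18, 33, 24, 23, 36, 19, 14, 57.
Every element of ℤ/58ℤ appears exactly once in this list, so h is a bijection, and in particular bijective.
Since h is bijective, we read off the preimage of 9 from the same table: h(13) = 9, so h⁻¹(9) = 13.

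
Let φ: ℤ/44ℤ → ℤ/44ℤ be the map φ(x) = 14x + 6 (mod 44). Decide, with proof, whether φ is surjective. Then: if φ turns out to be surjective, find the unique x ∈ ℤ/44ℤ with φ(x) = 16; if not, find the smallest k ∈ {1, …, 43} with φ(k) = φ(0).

22

Recall: φ is surjective if every y in the codomain equals φ(x) for some x in the domain.
Since gcd(14, 44) = 2, we have 14x ≡ 0 (mod 2) for all x, so φ(x) ≡ 0 (mod 2).
But 1 ≢ 0 (mod 2), so 1 ∈ ℤ/44ℤ has no preimage. So φ is not surjective.
Since φ is not surjective, we find the least positive k with φ(k) = φ(0): this means 14k ≡ 0 (mod 44), i.e. 44 ∣ 14k. Since gcd(14, 44) = 2, dividing through by 2 this holds exactly when 22 ∣ 7k, and as gcd(7, 22) = 1, exactly when 22 ∣ k.
The smallest positive such k is 22.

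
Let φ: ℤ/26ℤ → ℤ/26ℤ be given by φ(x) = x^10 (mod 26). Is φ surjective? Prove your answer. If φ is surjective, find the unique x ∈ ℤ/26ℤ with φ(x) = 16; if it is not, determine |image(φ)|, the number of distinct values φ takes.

14

φ(12): Repeated squaring mod 26: 12^1 ≡ 12, 12^2 ≡ 12² = 144 ≡ 14, 12^4 ≡ 14² = 196 ≡ 14, 12^8 ≡ 14² = 196 ≡ 14. Since 10 = 8 + 2, 12^10 ≡ 14·14: 14·14 = 196 ≡ 14. So 12^10 ≡ 14 (mod 26).
φ(14): Repeated squaring mod 26: 14^1 ≡ 14, 14^2 ≡ 14² = 196 ≡ 14, 14^4 ≡ 14² = 196 ≡ 14, 14^8 ≡ 14² = 196 ≡ 14. Since 10 = 8 + 2, 14^10 ≡ 14·14: 14·14 = 196 ≡ 14. So 14^10 ≡ 14 (mod 26).
So φ(12) = φ(14) = 14 while 12 ≠ 14, thus φ is not injective.
A non-injective map from the 26-element set ℤ/26ℤ to itself takes at most 25 distinct values, so it cannot be surjective. Hence φ is not surjective.
Since φ is not surjective, we determine |image(φ)|. Computing x^10 mod 26 for each x (by repeated squaring, reducing mod 26 at every step), the values φ(0), φ(1), …, φ(25) are: 0, 1, 10, 3, 22, 25, 4, 17, 12, 9, 16, 23, 14, 13, 14, 23, 16, 9, 12, 17, 4, 25, 22, 3, 10, 1.
The distinct values are {0, 1, 3, 4, 9, 10, 12, 13, 14, 16, 17, 22, 23, 25}; there are 14 of them.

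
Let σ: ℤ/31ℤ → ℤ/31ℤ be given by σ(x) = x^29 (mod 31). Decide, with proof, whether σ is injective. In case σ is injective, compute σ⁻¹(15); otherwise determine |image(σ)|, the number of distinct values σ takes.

29

Since 31 is prime, the nonzero elements of ℤ/31ℤ form a cyclic group of order 30.
As gcd(29, 30) = 1, raising to the 29th power is a bijection on this group: if u^29 ≡ v^29 then (uv^{−1})^29 = 1, and the only element of order dividing gcd(29, 30) = 1 is 1, so u = v.
With σ(0) = 0 this makes σ injective on all of ℤ/31ℤ, hence bijective (finite equal-size domain and codomain). In particular σ is injective.
Since σ is injective, we find the preimage of 15. The inverse of x ↦ x^29 on (ℤ/31ℤ)^× is x ↦ x^29, because 29·29 = 841 = 28·30 + 1 ≡ 1 (mod 30) and x^{30} = 1 for x ≠ 0 (Fermat). So σ⁻¹(15) = 15^29 mod 31.
Repeated squaring mod 31: 15^1 ≡ 15, 15^2 ≡ 15² = 225 ≡ 8, 15^4 ≡ 8² = 64 ≡ 2, 15^8 ≡ 2² = 4, 15^16 ≡ 4² = 16. Since 29 = 16 + 8 + 4 + 1, 15^29 ≡ 16·4·2·15: 16·4 = 64 ≡ 2, then 2·2 = 4, then 4·15 = 60 ≡ 29. So 15^29 ≡ 29 (mod 31).
Hence σ⁻¹(15) = 29.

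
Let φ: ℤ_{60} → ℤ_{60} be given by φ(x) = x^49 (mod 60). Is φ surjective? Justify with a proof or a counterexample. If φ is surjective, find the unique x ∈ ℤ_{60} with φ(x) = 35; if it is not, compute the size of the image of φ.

φ(0) = 0^49 = 0.
φ(30): Repeated squaring mod 60: 30^1 ≡ 30, 30^2 ≡ 30² = 900 ≡ 0, 30^4 ≡ 0² = 0, 30^8 ≡ 0² = 0, 30^16 ≡ 0² = 0, 30^32 ≡ 0² = 0. Since 49 = 32 + 16 + 1, 30^49 ≡ 0·0·30: 0·0 = 0, then 0·30 = 0. So 30^49 ≡ 0 (mod 60).
So φ(0) = φ(30) = 0 while 0 ≠ 30, therefore φ is not injective.
A non-injective map from the 60-element set ℤ_{60} to itself takes at most 59 distinct values, so it cannot be surjective. Thus φ is not surjective.
Since φ is not surjective, we determine |image(φ)|. Computing x^49 mod 60 for each x (by repeated squaring, reducing mod 60 at every step), the values φ(0), φ(1), …, φ(59) are: 0, 1, 32, 3, 4, 5, 36, 7, 8, 9, 40, 11, 12, 13, 44, 15, 16, 17, 48, 19, 20, 21, 52, 23, 24, 25, 56, 27, 28, 29, 0, 31, 32, 33, 4, 35, 36, 37, 8, 39, 40, 41, 12, 43, 44, 45, 16, 47, 48, 49, 20, 51, 52, 53, 24, 55, 56, 57, 28, 59.
The distinct values are {0, 1, 3, 4, 5, 7, 8, 9, 11, 12, 13, 15, 16, 17, 19, 20, 21, 23, 24, 25, 27, 28, 29, 31, 32, 33, 35, 36, 37, 39, 40, 41, 43, 44, 45, 47, 48, 49, 51, 52, 53, 55, 56, 57, 59}; there are 45 of them.

45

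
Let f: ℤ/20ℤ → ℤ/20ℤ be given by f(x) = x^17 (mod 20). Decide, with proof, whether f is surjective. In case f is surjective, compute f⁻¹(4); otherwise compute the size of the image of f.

f(0) = 0^17 = 0.
f(10): Repeated squaring mod 20: 10^1 ≡ 10, 10^2 ≡ 10² = 100 ≡ 0, 10^4 ≡ 0² = 0, 10^8 ≡ 0² = 0, 10^16 ≡ 0² = 0. Since 17 = 16 + 1, 10^17 ≡ 0·10: 0·10 = 0. So 10^17 ≡ 0 (mod 20).
So f(0) = f(10) = 0 while 0 ≠ 10, thus f is not injective.
A non-injective map from the 20-element set ℤ/20ℤ to itself takes at most 19 distinct values, so it cannot be surjective. Thus f is not surjective.
Since f is not surjective, we determine |image(f)|. Computing x^17 mod 20 for each x (by repeated squaring, reducing mod 20 at every step), the values f(0), f(1), …, f(19) are: 0, 1, 12, 3, 4, 5, 16, 7, 8, 9, 0, 11, 12, 13, 4, 15, 16, 17, 8, 19.
The distinct values are {0, 1, 3, 4, 5, 7, 8, 9, 11, 12, 13, 15, 16, 17, 19}; there are 15 of them.

15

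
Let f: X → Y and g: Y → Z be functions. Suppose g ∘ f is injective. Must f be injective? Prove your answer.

Suppose f(u) = f(v). Applying g: (g ∘ f)(u) = (g ∘ f)(v). Since g ∘ f is injective, u = v. So f is injective.

injective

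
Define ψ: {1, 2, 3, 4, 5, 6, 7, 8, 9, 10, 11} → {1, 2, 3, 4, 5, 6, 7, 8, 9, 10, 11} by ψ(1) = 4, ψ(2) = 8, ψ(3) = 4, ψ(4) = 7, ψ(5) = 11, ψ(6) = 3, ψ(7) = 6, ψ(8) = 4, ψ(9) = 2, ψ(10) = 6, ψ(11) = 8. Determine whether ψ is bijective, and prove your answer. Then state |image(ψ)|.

ψ(1) = 4 = ψ(3) with 1 ≠ 3, so ψ is not injective, hence not bijective.
The image of ψ is {2, 3, 4, 6, 7, 8, 11}, which has 7 elements.

7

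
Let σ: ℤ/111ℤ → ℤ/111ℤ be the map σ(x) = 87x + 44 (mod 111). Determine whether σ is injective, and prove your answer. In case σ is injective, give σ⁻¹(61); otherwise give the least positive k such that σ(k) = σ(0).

We have gcd(87, 111) = 3 > 1. Taking u = 0 and v = 37: σ(0) = 44 and σ(37) = 87·37 + 44 = 3263 ≡ 44 (mod 111).
So σ(0) = σ(37) while 0 ≠ 37, hence σ is not injective.
Since σ is not injective, we find the least positive k with σ(k) = σ(0): this means 87k ≡ 0 (mod 111), i.e. 111 ∣ 87k. Since gcd(87, 111) = 3, dividing through by 3 this holds exactly when 37 ∣ 29k, and as gcd(29, 37) = 1, exactly when 37 ∣ k.
The smallest positive such k is 37.

37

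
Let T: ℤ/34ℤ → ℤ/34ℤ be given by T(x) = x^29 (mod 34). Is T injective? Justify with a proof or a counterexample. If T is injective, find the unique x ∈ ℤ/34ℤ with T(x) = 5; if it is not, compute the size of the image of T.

31

Computing x^29 mod 34 for each x (by repeated squaring, reducing mod 34 at every step), the values T(0), T(1), …, T(33) are: 0, 1, 32, 29, 4, 3, 10, 23, 26, 25, 28, 7, 14, 13, 22, 19, 16, 17, 18, 15, 12, 21, 20, 27, 6, 9, 8, 11, 24, 31, 30, 5, 2, 33.
Every element of ℤ/34ℤ appears exactly once in this list, so T is a bijection, and in particular injective.
Since T is injective, we read off the preimage of 5 from the same table: T(31) = 5, so T⁻¹(5) = 31.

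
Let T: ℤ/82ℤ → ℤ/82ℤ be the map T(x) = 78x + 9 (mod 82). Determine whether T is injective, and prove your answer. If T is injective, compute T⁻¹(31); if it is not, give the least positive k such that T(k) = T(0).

We have gcd(78, 82) = 2 > 1. Taking s = 0 and t = 41: T(0) = 9 and T(41) = 78·41 + 9 = 3207 ≡ 9 (mod 82).
So T(0) = T(41) while 0 ≠ 41, thus T is not injective.
Since T is not injective, we find the least positive k with T(k) = T(0): this means 78k ≡ 0 (mod 82), i.e. 82 ∣ 78k. Since gcd(78, 82) = 2, dividing through by 2 this holds exactly when 41 ∣ 39k, and as gcd(39, 41) = 1, exactly when 41 ∣ k.
The smallest positive such k is 41.

41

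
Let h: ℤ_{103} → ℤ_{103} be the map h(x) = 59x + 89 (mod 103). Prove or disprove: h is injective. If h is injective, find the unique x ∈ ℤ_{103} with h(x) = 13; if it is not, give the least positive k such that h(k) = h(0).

86

If h(x_1) = h(x_2), then 59x_1 ≡ 59x_2 (mod 103). Because gcd(59, 103) = 1, we may cancel 59 to get x_1 ≡ x_2 (mod 103).
Hence h is injective.
We now compute 59⁻¹ mod 103 explicitly. Euclid's algorithm: 103 = 1·59 + 44, 59 = 1·44 + 15, 44 = 2·15 + 14, 15 = 1·14 + 1; back-substituting gives 1 = 7·59 − 4·103, so 59⁻¹ ≡ 7 (mod 103).
Since h is injective, we find h⁻¹(13): we need 59x ≡ 13 − 89 ≡ 27 (mod 103). Using 59⁻¹ = 7: x ≡ 7·27 = 189 = 1·103 + 86, so x = 86.
Check: h(86) = 59·86 + 89 = 5163 = 50·103 + 13 ≡ 13 (mod 103).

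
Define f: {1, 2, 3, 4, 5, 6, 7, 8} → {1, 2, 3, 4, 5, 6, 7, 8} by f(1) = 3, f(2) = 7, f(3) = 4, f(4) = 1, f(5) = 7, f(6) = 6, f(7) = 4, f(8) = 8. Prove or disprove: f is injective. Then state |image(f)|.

f(2) = 7 = f(5) with 2 ≠ 5, so f is not injective.
The image of f is {1, 3, 4, 6, 7, 8}, which has 6 elements.

6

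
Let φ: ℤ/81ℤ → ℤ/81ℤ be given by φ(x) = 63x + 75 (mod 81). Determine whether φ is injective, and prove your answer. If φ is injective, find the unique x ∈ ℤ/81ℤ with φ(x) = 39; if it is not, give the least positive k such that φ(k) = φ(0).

9

Recall that φ is injective when φ(u) = φ(v) forces u = v.
We have gcd(63, 81) = 9 > 1. Taking u = 0 and v = 9: φ(0) = 75 and φ(9) = 63·9 + 75 = 642 ≡ 75 (mod 81).
So φ(0) = φ(9) while 0 ≠ 9, so φ is not injective.
Since φ is not injective, we find the least positive k with φ(k) = φ(0): this means 63k ≡ 0 (mod 81), i.e. 81 ∣ 63k. Since gcd(63, 81) = 9, dividing through by 9 this holds exactly when 9 ∣ 7k, and as gcd(7, 9) = 1, exactly when 9 ∣ k.
The smallest positive such k is 9.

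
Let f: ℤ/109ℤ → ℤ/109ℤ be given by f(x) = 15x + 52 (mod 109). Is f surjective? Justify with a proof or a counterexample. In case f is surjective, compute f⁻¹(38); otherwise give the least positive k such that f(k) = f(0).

79

Recall: f is surjective if every y in the codomain equals f(x) for some x in the domain.
Since gcd(15, 109) = 1, 15 is invertible modulo 109. Euclid's algorithm: 109 = 7·15 + 4, 15 = 3·4 + 3, 4 = 1·3 + 1; back-substituting gives 1 = 80·15 − 11·109, so 15⁻¹ ≡ 80 (mod 109).
For any y ∈ ℤ/109ℤ, x = 80(y − 52) mod 109 satisfies f(x) = 15·80(y − 52) + 52 ≡ y (since 15·80 ≡ 1 mod 109). So every y has a preimage.
Therefore f is surjective.
Since f is surjective, we compute f⁻¹(38): solve 15x + 52 ≡ 38 (mod 109), i.e. 15x ≡ 95 (mod 109).
Multiplying by 15⁻¹ = 80 gives x ≡ 80·95 = 7600 = 69·109 + 79 ≡ 79 (mod 109).
Check: f(79) = 15·79 + 52 = 1237 = 11·109 + 38 ≡ 38 (mod 109).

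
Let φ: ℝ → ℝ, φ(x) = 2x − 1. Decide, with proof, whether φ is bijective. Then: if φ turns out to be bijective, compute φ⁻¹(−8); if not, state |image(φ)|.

By definition, φ is injective if φ(x_1) = φ(x_2) implies x_1 = x_2.
Suppose φ(x_1) = φ(x_2). Then 2x_1 − 1 = 2x_2 − 1, so 2x_1 = 2x_2, therefore x_1 = x_2.
For any y ∈ ℝ, x = (y + 1)/2 satisfies φ(x) = y.
Therefore φ is bijective.
Since φ is bijective, we compute φ⁻¹(−8) = (−8 + 1)/2 = −7/2.

-7/2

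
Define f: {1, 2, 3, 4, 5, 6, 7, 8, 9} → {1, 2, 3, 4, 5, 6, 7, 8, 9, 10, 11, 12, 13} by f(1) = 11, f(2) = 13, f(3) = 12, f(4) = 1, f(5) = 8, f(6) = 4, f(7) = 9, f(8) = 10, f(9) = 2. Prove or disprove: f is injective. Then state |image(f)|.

9

The values f(1), …, f(9) are 11, 13, 12, 1, 8, 4, 9, 10, 2 — all distinct.
So f(a) = f(b) only when a = b, and f is injective.
The image of f is {1, 2, 4, 8, 9, 10, 11, 12, 13}, which has 9 elements.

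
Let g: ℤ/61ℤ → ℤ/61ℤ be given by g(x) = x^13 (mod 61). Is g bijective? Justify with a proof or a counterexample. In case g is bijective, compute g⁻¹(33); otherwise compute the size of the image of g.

23

Since 61 is prime, the nonzero elements of ℤ/61ℤ form a cyclic group of order 60.
As gcd(13, 60) = 1, raising to the 13th power is a bijection on this group: if u^13 ≡ v^13 then (uv^{−1})^13 = 1, and the only element of order dividing gcd(13, 60) = 1 is 1, so u = v.
With g(0) = 0 this makes g injective on all of ℤ/61ℤ, hence bijective (finite equal-size domain and codomain). In particular g is bijective.
Since g is bijective, we find the preimage of 33. The inverse of x ↦ x^13 on (ℤ/61ℤ)^× is x ↦ x^37, because 13·37 = 481 = 8·60 + 1 ≡ 1 (mod 60) and x^{60} = 1 for x ≠ 0 (Fermat). So g⁻¹(33) = 33^37 mod 61.
Repeated squaring mod 61: 33^1 ≡ 33, 33^2 ≡ 33² = 1089 ≡ 52, 33^4 ≡ 52² = 2704 ≡ 20, 33^8 ≡ 20² = 400 ≡ 34, 33^16 ≡ 34² = 1156 ≡ 58, 33^32 ≡ 58² = 3364 ≡ 9. Since 37 = 32 + 4 + 1, 33^37 ≡ 9·20·33: 9·20 = 180 ≡ 58, then 58·33 = 1914 ≡ 23. So 33^37 ≡ 23 (mod 61).
Hence g⁻¹(33) = 23.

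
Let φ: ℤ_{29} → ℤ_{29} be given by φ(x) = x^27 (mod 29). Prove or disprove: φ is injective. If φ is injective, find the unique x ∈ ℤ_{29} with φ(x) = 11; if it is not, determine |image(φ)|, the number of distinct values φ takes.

Since 29 is prime, the nonzero elements of ℤ_{29} form a cyclic group of order 28.
As gcd(27, 28) = 1, raising to the 27th power is a bijection on this group: if a^27 ≡ b^27 then (ab^{−1})^27 = 1, and the only element of order dividing gcd(27, 28) = 1 is 1, so a = b.
With φ(0) = 0 this makes φ injective on all of ℤ_{29}, hence bijective (finite equal-size domain and codomain). In particular φ is injective.
Since φ is injective, we find the preimage of 11. The inverse of x ↦ x^27 on (ℤ_{29})^× is x ↦ x^27, because 27·27 = 729 = 26·28 + 1 ≡ 1 (mod 28) and x^{28} = 1 for x ≠ 0 (Fermat). So φ⁻¹(11) = 11^27 mod 29.
Repeated squaring mod 29: 11^1 ≡ 11, 11^2 ≡ 11² = 121 ≡ 5, 11^4 ≡ 5² = 25, 11^8 ≡ 25² = 625 ≡ 16, 11^16 ≡ 16² = 256 ≡ 24. Since 27 = 16 + 8 + 2 + 1, 11^27 ≡ 24·16·5·11: 24·16 = 384 ≡ 7, then 7·5 = 35 ≡ 6, then 6·11 = 66 ≡ 8. So 11^27 ≡ 8 (mod 29).
Hence φ⁻¹(11) = 8.

8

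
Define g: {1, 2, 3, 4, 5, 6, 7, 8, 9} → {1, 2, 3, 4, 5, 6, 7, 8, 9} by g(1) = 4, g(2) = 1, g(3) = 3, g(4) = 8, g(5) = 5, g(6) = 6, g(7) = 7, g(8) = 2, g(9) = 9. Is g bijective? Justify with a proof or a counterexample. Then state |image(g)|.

The values 4, 1, 3, 8, 5, 6, 7, 2, 9 are a permutation of {1, 2, 3, 4, 5, 6, 7, 8, 9}: each element appears exactly once.
So g is injective and surjective, hence bijective.
The image of g is {1, 2, 3, 4, 5, 6, 7, 8, 9}, which has 9 elements.

9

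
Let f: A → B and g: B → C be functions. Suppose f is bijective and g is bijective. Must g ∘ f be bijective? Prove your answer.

bijective

Injectivity: if g(f(x_1)) = g(f(x_2)) then f(x_1) = f(x_2) (g injective) so x_1 = x_2 (f injective).
Surjectivity: for c ∈ C pick b with g(b) = c, then a with f(a) = b; then (g ∘ f)(a) = c.
Thus g ∘ f is bijective.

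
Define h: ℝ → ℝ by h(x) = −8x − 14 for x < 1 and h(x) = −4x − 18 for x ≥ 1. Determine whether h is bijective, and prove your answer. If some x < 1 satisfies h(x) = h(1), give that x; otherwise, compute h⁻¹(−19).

Both pieces are strictly decreasing (slopes −8 and −4), so each is injective on its own interval.
The left piece maps (−∞, 1) onto (−22, ∞); the right piece maps [1, ∞) onto (−∞, −22].
Since −22 = −22, the images partition ℝ: h is injective and surjective, hence bijective.
Because the two images are disjoint, no x < 1 has h(x) = h(1), so we compute h⁻¹(−19): −19 lies in (−22, ∞), so solve −8x − 14 = −19: x = (−19 + 14)/(−8) = 5/8.

5/8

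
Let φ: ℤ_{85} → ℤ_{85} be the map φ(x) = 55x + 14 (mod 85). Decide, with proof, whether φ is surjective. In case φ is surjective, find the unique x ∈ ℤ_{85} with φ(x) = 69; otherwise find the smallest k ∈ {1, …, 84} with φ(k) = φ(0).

Recall: φ is surjective if every y in the codomain equals φ(x) for some x in the domain.
Since gcd(55, 85) = 5, we have 55x ≡ 0 (mod 5) for all x, so φ(x) ≡ 4 (mod 5).
But 0 ≢ 4 (mod 5), so 0 ∈ ℤ_{85} has no preimage. Hence φ is not surjective.
Since φ is not surjective, we find the least positive k with φ(k) = φ(0): this means 55k ≡ 0 (mod 85), i.e. 85 ∣ 55k. Since gcd(55, 85) = 5, dividing through by 5 this holds exactly when 17 ∣ 11k, and as gcd(11, 17) = 1, exactly when 17 ∣ k.
The smallest positive such k is 17.

17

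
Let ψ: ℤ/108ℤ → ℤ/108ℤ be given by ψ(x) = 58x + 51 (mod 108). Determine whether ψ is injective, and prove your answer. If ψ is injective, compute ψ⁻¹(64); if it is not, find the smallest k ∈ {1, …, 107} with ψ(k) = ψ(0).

Recall: ψ is injective if ψ(a) = ψ(b) implies a = b.
We have gcd(58, 108) = 2 > 1. Taking a = 0 and b = 54: ψ(0) = 51 and ψ(54) = 58·54 + 51 = 3183 ≡ 51 (mod 108).
So ψ(0) = ψ(54) while 0 ≠ 54, hence ψ is not injective.
Since ψ is not injective, we find the least positive k with ψ(k) = ψ(0): this means 58k ≡ 0 (mod 108), i.e. 108 ∣ 58k. Since gcd(58, 108) = 2, dividing through by 2 this holds exactly when 54 ∣ 29k, and as gcd(29, 54) = 1, exactly when 54 ∣ k.
The smallest positive such k is 54.

54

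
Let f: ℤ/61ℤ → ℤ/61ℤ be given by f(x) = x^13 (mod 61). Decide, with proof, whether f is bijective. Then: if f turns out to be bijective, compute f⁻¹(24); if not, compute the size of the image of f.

53

Since 61 is prime, the nonzero elements of ℤ/61ℤ form a cyclic group of order 60.
As gcd(13, 60) = 1, raising to the 13th power is a bijection on this group: if s^13 ≡ t^13 then (st^{−1})^13 = 1, and the only element of order dividing gcd(13, 60) = 1 is 1, so s = t.
With f(0) = 0 this makes f injective on all of ℤ/61ℤ, hence bijective (finite equal-size domain and codomain). In particular f is bijective.
Since f is bijective, we find the preimage of 24. The inverse of x ↦ x^13 on (ℤ/61ℤ)^× is x ↦ x^37, because 13·37 = 481 = 8·60 + 1 ≡ 1 (mod 60) and x^{60} = 1 for x ≠ 0 (Fermat). So f⁻¹(24) = 24^37 mod 61.
Repeated squaring mod 61: 24^1 ≡ 24, 24^2 ≡ 24² = 576 ≡ 27, 24^4 ≡ 27² = 729 ≡ 58, 24^8 ≡ 58² = 3364 ≡ 9, 24^16 ≡ 9² = 81 ≡ 20, 24^32 ≡ 20² = 400 ≡ 34. Since 37 = 32 + 4 + 1, 24^37 ≡ 34·58·24: 34·58 = 1972 ≡ 20, then 20·24 = 480 ≡ 53. So 24^37 ≡ 53 (mod 61).
Hence f⁻¹(24) = 53.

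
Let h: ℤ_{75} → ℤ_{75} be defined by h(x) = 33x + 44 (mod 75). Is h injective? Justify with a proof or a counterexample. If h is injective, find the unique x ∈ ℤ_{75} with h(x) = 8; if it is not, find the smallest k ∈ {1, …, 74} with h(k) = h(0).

We have gcd(33, 75) = 3 > 1. Taking s = 0 and t = 25: h(0) = 44 and h(25) = 33·25 + 44 = 869 ≡ 44 (mod 75).
So h(0) = h(25) while 0 ≠ 25, hence h is not injective.
Since h is not injective, we find the least positive k with h(k) = h(0): this means 33k ≡ 0 (mod 75), i.e. 75 ∣ 33k. Since gcd(33, 75) = 3, dividing through by 3 this holds exactly when 25 ∣ 11k, and as gcd(11, 25) = 1, exactly when 25 ∣ k.
The smallest positive such k is 25.

25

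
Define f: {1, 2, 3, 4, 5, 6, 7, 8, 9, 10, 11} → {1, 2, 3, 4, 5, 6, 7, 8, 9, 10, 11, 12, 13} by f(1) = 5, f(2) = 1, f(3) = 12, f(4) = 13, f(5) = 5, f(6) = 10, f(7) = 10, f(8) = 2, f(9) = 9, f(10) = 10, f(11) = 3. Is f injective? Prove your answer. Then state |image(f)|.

8

f(1) = 5 = f(5) with 1 ≠ 5, so f is not injective.
The image of f is {1, 2, 3, 5, 9, 10, 12, 13}, which has 8 elements.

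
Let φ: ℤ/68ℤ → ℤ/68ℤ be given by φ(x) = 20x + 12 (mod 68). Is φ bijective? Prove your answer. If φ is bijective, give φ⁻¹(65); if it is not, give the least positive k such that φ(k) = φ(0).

We have gcd(20, 68) = 4 > 1. Taking x_1 = 0 and x_2 = 17: φ(0) = 12 and φ(17) = 20·17 + 12 = 352 ≡ 12 (mod 68).
So φ(0) = φ(17) while 0 ≠ 17, therefore φ is not injective, hence not bijective.
Since φ is not bijective, we find the least positive k with φ(k) = φ(0): this means 20k ≡ 0 (mod 68), i.e. 68 ∣ 20k. Since gcd(20, 68) = 4, dividing through by 4 this holds exactly when 17 ∣ 5k, and as gcd(5, 17) = 1, exactly when 17 ∣ k.
The smallest positive such k is 17.

17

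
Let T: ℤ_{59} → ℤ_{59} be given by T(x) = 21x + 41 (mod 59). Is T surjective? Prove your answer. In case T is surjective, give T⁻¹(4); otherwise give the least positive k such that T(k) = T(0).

46

Since gcd(21, 59) = 1, 21 is invertible modulo 59. Euclid's algorithm: 59 = 2·21 + 17, 21 = 1·17 + 4, 17 = 4·4 + 1; back-substituting gives 1 = 45·21 − 16·59, so 21⁻¹ ≡ 45 (mod 59).
Then y ↦ 45(y − 41) is a two-sided inverse to T, so every y ∈ ℤ_{59} has a preimage.
So T is surjective.
Since T is surjective, we compute T⁻¹(4): solve 21x + 41 ≡ 4 (mod 59), i.e. 21x ≡ 22 (mod 59).
Multiplying by 21⁻¹ = 45 gives x ≡ 45·22 = 990 = 16·59 + 46 ≡ 46 (mod 59).
Check: T(46) = 21·46 + 41 = 1007 = 17·59 + 4 ≡ 4 (mod 59).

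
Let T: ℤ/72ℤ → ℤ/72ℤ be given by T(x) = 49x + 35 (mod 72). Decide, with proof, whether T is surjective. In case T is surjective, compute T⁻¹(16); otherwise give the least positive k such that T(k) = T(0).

29

Since gcd(49, 72) = 1, 49 is invertible modulo 72. Euclid's algorithm: 72 = 1·49 + 23, 49 = 2·23 + 3, 23 = 7·3 + 2, 3 = 1·2 + 1; back-substituting gives 1 = 25·49 − 17·72, so 49⁻¹ ≡ 25 (mod 72).
For any y ∈ ℤ/72ℤ, x = 25(y − 35) mod 72 satisfies T(x) = 49·25(y − 35) + 35 ≡ y (since 49·25 ≡ 1 mod 72). So every y has a preimage.
Hence T is surjective.
Since T is surjective, we find T⁻¹(16): we need 49x ≡ 16 − 35 ≡ 53 (mod 72). Using 49⁻¹ = 25: x ≡ 25·53 = 1325 = 18·72 + 29, so x = 29.
Check: T(29) = 49·29 + 35 = 1456 = 20·72 + 16 ≡ 16 (mod 72).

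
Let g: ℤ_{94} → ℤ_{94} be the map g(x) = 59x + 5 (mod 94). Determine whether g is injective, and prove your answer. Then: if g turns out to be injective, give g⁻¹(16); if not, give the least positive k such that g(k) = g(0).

91

Recall: g is injective when g(u) = g(v) forces u = v.
Suppose g(u) = g(v) in ℤ_{94}. Then 59u + 5 ≡ 59v + 5 (mod 94), thus 59(u − v) ≡ 0 (mod 94).
Since gcd(59, 94) = 1, 59 is invertible modulo 94, so u − v ≡ 0 (mod 94), i.e. u = v.
So g is injective.
We now compute 59⁻¹ mod 94 explicitly. Euclid's algorithm: 94 = 1·59 + 35, 59 = 1·35 + 24, 35 = 1·24 + 11, 24 = 2·11 + 2, 11 = 5·2 + 1; back-substituting gives 1 = 51·59 − 32·94, so 59⁻¹ ≡ 51 (mod 94).
Since g is injective, we find g⁻¹(16): we need 59x ≡ 16 − 5 ≡ 11 (mod 94). Using 59⁻¹ = 51: x ≡ 51·11 = 561 = 5·94 + 91, so x = 91.
Check: g(91) = 59·91 + 5 = 5374 = 57·94 + 16 ≡ 16 (mod 94).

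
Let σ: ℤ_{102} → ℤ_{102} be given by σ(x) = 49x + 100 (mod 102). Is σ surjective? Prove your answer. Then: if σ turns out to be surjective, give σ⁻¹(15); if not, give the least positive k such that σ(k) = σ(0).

17

Since gcd(49, 102) = 1, 49 is invertible modulo 102. Euclid's algorithm: 102 = 2·49 + 4, 49 = 12·4 + 1; back-substituting gives 1 = 25·49 − 12·102, so 49⁻¹ ≡ 25 (mod 102).
For any y ∈ ℤ_{102}, x = 25(y − 100) mod 102 satisfies σ(x) = 49·25(y − 100) + 100 ≡ y (since 49·25 ≡ 1 mod 102). So every y has a preimage.
Thus σ is surjective.
Since σ is surjective, we compute σ⁻¹(15): solve 49x + 100 ≡ 15 (mod 102), i.e. 49x ≡ 17 (mod 102).
Multiplying by 49⁻¹ = 25 gives x ≡ 25·17 = 425 = 4·102 + 17 ≡ 17 (mod 102).
Check: σ(17) = 49·17 + 100 = 933 = 9·102 + 15 ≡ 15 (mod 102).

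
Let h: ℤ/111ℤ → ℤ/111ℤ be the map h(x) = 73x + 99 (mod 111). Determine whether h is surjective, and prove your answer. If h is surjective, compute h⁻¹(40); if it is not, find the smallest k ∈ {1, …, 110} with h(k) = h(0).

Since gcd(73, 111) = 1, 73 is invertible modulo 111. Euclid's algorithm: 111 = 1·73 + 38, 73 = 1·38 + 35, 38 = 1·35 + 3, 35 = 11·3 + 2, 3 = 1·2 + 1; back-substituting gives 1 = 73·73 − 48·111, so 73⁻¹ ≡ 73 (mod 111).
For any y ∈ ℤ/111ℤ, x = 73(y − 99) mod 111 satisfies h(x) = 73·73(y − 99) + 99 ≡ y (since 73·73 ≡ 1 mod 111). So every y has a preimage.
So h is surjective.
Since h is surjective, we find h⁻¹(40): we need 73x ≡ 40 − 99 ≡ 52 (mod 111). Using 73⁻¹ = 73: x ≡ 73·52 = 3796 = 34·111 + 22, so x = 22.
Check: h(22) = 73·22 + 99 = 1705 = 15·111 + 40 ≡ 40 (mod 111).

22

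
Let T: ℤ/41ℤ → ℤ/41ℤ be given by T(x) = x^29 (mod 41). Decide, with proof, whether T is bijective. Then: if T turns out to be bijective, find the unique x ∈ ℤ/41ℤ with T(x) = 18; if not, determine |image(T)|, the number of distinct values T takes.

Since 41 is prime, the nonzero elements of ℤ/41ℤ form a cyclic group of order 40.
As gcd(29, 40) = 1, raising to the 29th power is a bijection on this group: if u^29 ≡ v^29 then (uv^{−1})^29 = 1, and the only element of order dividing gcd(29, 40) = 1 is 1, so u = v.
With T(0) = 0 this makes T injective on all of ℤ/41ℤ, hence bijective (finite equal-size domain and codomain). In particular T is bijective.
Since T is bijective, we find the preimage of 18. The inverse of x ↦ x^29 on (ℤ/41ℤ)^× is x ↦ x^29, because 29·29 = 841 = 21·40 + 1 ≡ 1 (mod 40) and x^{40} = 1 for x ≠ 0 (Fermat). So T⁻¹(18) = 18^29 mod 41.
Repeated squaring mod 41: 18^1 ≡ 18, 18^2 ≡ 18² = 324 ≡ 37, 18^4 ≡ 37² = 1369 ≡ 16, 18^8 ≡ 16² = 256 ≡ 10, 18^16 ≡ 10² = 100 ≡ 18. Since 29 = 16 + 8 + 4 + 1, 18^29 ≡ 18·10·16·18: 18·10 = 180 ≡ 16, then 16·16 = 256 ≡ 10, then 10·18 = 180 ≡ 16. So 18^29 ≡ 16 (mod 41).
Hence T⁻¹(18) = 16.

16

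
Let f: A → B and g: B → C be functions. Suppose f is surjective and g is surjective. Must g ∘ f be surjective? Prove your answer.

Let c ∈ C. Since g is surjective, there is b ∈ B with g(b) = c. Since f is surjective, there is a ∈ A with f(a) = b.
Then (g ∘ f)(a) = g(b) = c. Hence g ∘ f is surjective.

surjective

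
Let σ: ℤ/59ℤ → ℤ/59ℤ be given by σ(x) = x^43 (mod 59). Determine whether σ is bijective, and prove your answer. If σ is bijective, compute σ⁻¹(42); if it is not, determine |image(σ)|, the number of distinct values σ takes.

Since 59 is prime, the nonzero elements of ℤ/59ℤ form a cyclic group of order 58.
As gcd(43, 58) = 1, raising to the 43rd power is a bijection on this group: if s^43 ≡ t^43 then (st^{−1})^43 = 1, and the only element of order dividing gcd(43, 58) = 1 is 1, so s = t.
With σ(0) = 0 this makes σ injective on all of ℤ/59ℤ, hence bijective (finite equal-size domain and codomain). In particular σ is bijective.
Since σ is bijective, we find the preimage of 42. The inverse of x ↦ x^43 on (ℤ/59ℤ)^× is x ↦ x^27, because 43·27 = 1161 = 20·58 + 1 ≡ 1 (mod 58) and x^{58} = 1 for x ≠ 0 (Fermat). So σ⁻¹(42) = 42^27 mod 59.
Repeated squaring mod 59: 42^1 ≡ 42, 42^2 ≡ 42² = 1764 ≡ 53, 42^4 ≡ 53² = 2809 ≡ 36, 42^8 ≡ 36² = 1296 ≡ 57, 42^16 ≡ 57² = 3249 ≡ 4. Since 27 = 16 + 8 + 2 + 1, 42^27 ≡ 4·57·53·42: 4·57 = 228 ≡ 51, then 51·53 = 2703 ≡ 48, then 48·42 = 2016 ≡ 10. So 42^27 ≡ 10 (mod 59).
Hence σ⁻¹(42) = 10.

10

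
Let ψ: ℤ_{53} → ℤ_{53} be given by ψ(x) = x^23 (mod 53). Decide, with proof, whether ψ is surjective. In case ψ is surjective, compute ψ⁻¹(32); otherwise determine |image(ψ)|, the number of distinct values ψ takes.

22

Since 53 is prime, the nonzero elements of ℤ_{53} form a cyclic group of order 52.
As gcd(23, 52) = 1, raising to the 23rd power is a bijection on this group: if x_1^23 ≡ x_2^23 then (x_1x_2^{−1})^23 = 1, and the only element of order dividing gcd(23, 52) = 1 is 1, so x_1 = x_2.
With ψ(0) = 0 this makes ψ injective on all of ℤ_{53}, hence bijective (finite equal-size domain and codomain). In particular ψ is surjective.
Since ψ is surjective, we find the preimage of 32. The inverse of x ↦ x^23 on (ℤ_{53})^× is x ↦ x^43, because 23·43 = 989 = 19·52 + 1 ≡ 1 (mod 52) and x^{52} = 1 for x ≠ 0 (Fermat). So ψ⁻¹(32) = 32^43 mod 53.
Repeated squaring mod 53: 32^1 ≡ 32, 32^2 ≡ 32² = 1024 ≡ 17, 32^4 ≡ 17² = 289 ≡ 24, 32^8 ≡ 24² = 576 ≡ 46, 32^16 ≡ 46² = 2116 ≡ 49, 32^32 ≡ 49² = 2401 ≡ 16. Since 43 = 32 + 8 + 2 + 1, 32^43 ≡ 16·46·17·32: 16·46 = 736 ≡ 47, then 47·17 = 799 ≡ 4, then 4·32 = 128 ≡ 22. So 32^43 ≡ 22 (mod 53).
Hence ψ⁻¹(32) = 22.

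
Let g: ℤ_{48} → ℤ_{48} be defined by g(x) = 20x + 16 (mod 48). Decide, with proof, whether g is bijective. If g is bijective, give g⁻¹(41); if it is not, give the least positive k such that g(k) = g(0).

We have gcd(20, 48) = 4 > 1. Taking a = 0 and b = 12: g(0) = 16 and g(12) = 20·12 + 16 = 256 ≡ 16 (mod 48).
So g(0) = g(12) while 0 ≠ 12, so g is not injective, hence not bijective.
Since g is not bijective, we find the least positive k with g(k) = g(0): this means 20k ≡ 0 (mod 48), i.e. 48 ∣ 20k. Since gcd(20, 48) = 4, dividing through by 4 this holds exactly when 12 ∣ 5k, and as gcd(5, 12) = 1, exactly when 12 ∣ k.
The smallest positive such k is 12.

12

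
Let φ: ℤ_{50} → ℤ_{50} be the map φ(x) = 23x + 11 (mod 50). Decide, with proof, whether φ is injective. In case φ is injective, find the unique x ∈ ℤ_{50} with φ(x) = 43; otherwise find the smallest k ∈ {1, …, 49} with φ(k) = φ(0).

34

By definition, φ is injective when φ(u) = φ(v) forces u = v.
Suppose φ(u) = φ(v) in ℤ_{50}. Then 23u + 11 ≡ 23v + 11 (mod 50), therefore 23(u − v) ≡ 0 (mod 50).
Since gcd(23, 50) = 1, 23 is invertible modulo 50, so u − v ≡ 0 (mod 50), i.e. u = v.
Therefore φ is injective.
We now compute 23⁻¹ mod 50 explicitly. Euclid's algorithm: 50 = 2·23 + 4, 23 = 5·4 + 3, 4 = 1·3 + 1; back-substituting gives 1 = 37·23 − 17·50, so 23⁻¹ ≡ 37 (mod 50).
Since φ is injective, we find φ⁻¹(43): we need 23x ≡ 43 − 11 ≡ 32 (mod 50). Using 23⁻¹ = 37: x ≡ 37·32 = 1184 = 23·50 + 34, so x = 34.
Check: φ(34) = 23·34 + 11 = 793 = 15·50 + 43 ≡ 43 (mod 50).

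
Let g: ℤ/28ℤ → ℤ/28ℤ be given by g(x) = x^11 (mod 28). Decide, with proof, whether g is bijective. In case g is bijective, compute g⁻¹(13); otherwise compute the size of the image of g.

21

g(0) = 0^11 = 0.
g(14): Repeated squaring mod 28: 14^1 ≡ 14, 14^2 ≡ 14² = 196 ≡ 0, 14^4 ≡ 0² = 0, 14^8 ≡ 0² = 0. Since 11 = 8 + 2 + 1, 14^11 ≡ 0·0·14: 0·0 = 0, then 0·14 = 0. So 14^11 ≡ 0 (mod 28).
So g(0) = g(14) = 0 while 0 ≠ 14, thus g is not injective, hence not bijective.
Since g is not bijective, we determine |image(g)|. Computing x^11 mod 28 for each x (by repeated squaring, reducing mod 28 at every step), the values g(0), g(1), …, g(27) are: 0, 1, 4, 19, 16, 17, 20, 7, 8, 25, 12, 23, 24, 13, 0, 15, 4, 5, 16, 3, 20, 21, 8, 11, 12, 9, 24, 27.
The distinct values are {0, 1, 3, 4, 5, 7, 8, 9, 11, 12, 13, 15, 16, 17, 19, 20, 21, 23, 24, 25, 27}; there are 21 of them.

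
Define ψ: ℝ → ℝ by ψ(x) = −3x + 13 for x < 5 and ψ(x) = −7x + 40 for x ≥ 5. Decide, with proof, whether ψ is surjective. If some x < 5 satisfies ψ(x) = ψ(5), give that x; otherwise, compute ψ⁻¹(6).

8/3

Both pieces are strictly decreasing (slopes −3 and −7), so each is injective on its own interval.
The left piece maps (−∞, 5) onto (−2, ∞); the right piece maps [5, ∞) onto (−∞, 5].
The union (−2, ∞) ∪ (−∞, 5] covers ℝ, so ψ is surjective.
For the follow-up: the images overlap, so an x < 5 with ψ(x) = ψ(5) exists. ψ(5) = 5; solving −3x + 13 = 5 for x < 5 gives x = (5 − 13)/(−3) = 8/3.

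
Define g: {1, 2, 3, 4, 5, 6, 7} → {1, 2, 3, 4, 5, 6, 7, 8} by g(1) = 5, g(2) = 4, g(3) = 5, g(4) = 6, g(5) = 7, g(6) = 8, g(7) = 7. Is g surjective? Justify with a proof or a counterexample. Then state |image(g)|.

5

No element maps to 1, so g is not surjective.
The image of g is {4, 5, 6, 7, 8}, which has 5 elements.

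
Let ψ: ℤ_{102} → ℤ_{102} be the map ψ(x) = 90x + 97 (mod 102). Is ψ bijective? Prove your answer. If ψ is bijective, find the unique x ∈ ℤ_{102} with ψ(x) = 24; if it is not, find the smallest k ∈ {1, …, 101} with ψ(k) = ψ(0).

17

We have gcd(90, 102) = 6 > 1. Taking a = 0 and b = 17: ψ(0) = 97 and ψ(17) = 90·17 + 97 = 1627 ≡ 97 (mod 102).
So ψ(0) = ψ(17) while 0 ≠ 17, therefore ψ is not injective, hence not bijective.
Since ψ is not bijective, we find the least positive k with ψ(k) = ψ(0): this means 90k ≡ 0 (mod 102), i.e. 102 ∣ 90k. Since gcd(90, 102) = 6, dividing through by 6 this holds exactly when 17 ∣ 15k, and as gcd(15, 17) = 1, exactly when 17 ∣ k.
The smallest positive such k is 17.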